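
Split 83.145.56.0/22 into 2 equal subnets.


New prefix = 22 + 1 = 23
Each subnet has 512 addresses
  83.145.56.0/23
  83.145.58.0/23
Subnets: 83.145.56.0/23, 83.145.58.0/23


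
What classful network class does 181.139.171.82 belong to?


First octet: 181
Binary: 10110101
10xxxxxx -> Class B (128-191)
Class B, default mask 255.255.0.0 (/16)


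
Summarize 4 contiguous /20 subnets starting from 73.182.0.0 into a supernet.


Original prefix: /20
Number of subnets: 4 = 2^2
New prefix = 20 - 2 = 18
Supernet: 73.182.0.0/18


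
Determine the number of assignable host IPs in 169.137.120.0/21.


Host bits = 32 - 21 = 11
Total addresses = 2^11 = 2048
Usable = total - 2 (network and broadcast)
Usable hosts: 2046


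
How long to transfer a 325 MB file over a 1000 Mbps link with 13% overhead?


Effective throughput = 1000 * (1 - 13/100) = 870 Mbps
File size in Mb = 325 * 8 = 2600 Mb
Time = 2600 / 870
Time = 2.9885 seconds


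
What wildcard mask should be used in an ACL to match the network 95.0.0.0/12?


Subnet mask: 255.240.0.0
Wildcard = 255.255.255.255 - subnet mask
255 - 255 = 0
255 - 240 = 15
255 - 0 = 255
255 - 0 = 255
Wildcard: 0.15.255.255


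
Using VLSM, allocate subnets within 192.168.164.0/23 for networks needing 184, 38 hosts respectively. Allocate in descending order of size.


184 hosts -> /24 (254 usable): 192.168.164.0/24
38 hosts -> /26 (62 usable): 192.168.165.0/26
Allocation: 192.168.164.0/24 (184 hosts, 254 usable); 192.168.165.0/26 (38 hosts, 62 usable)


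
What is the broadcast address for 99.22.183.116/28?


Network: 99.22.183.112/28
Host bits = 4
Set all host bits to 1:
Broadcast: 99.22.183.127


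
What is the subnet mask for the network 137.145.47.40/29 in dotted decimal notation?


/29 means 29 network bits, 3 host bits
Binary: 11111111111111111111111111111000
Mask: 255.255.255.248


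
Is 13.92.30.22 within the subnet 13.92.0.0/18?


Subnet network: 13.92.0.0
Test IP AND mask: 13.92.0.0
Yes, 13.92.30.22 is in 13.92.0.0/18


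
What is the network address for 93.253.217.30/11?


IP:   01011101.11111101.11011001.00011110
Mask: 11111111.11100000.00000000.00000000
AND operation:
Net:  01011101.11100000.00000000.00000000
Network: 93.224.0.0/11


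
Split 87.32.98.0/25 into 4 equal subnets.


New prefix = 25 + 2 = 27
Each subnet has 32 addresses
  87.32.98.0/27
  87.32.98.32/27
  87.32.98.64/27
  87.32.98.96/27
Subnets: 87.32.98.0/27, 87.32.98.32/27, 87.32.98.64/27, 87.32.98.96/27


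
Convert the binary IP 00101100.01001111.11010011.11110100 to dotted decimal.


00101100 = 44
01001111 = 79
11010011 = 211
11110100 = 244
IP: 44.79.211.244


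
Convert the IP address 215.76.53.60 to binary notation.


215 = 11010111
76 = 01001100
53 = 00110101
60 = 00111100
Binary: 11010111.01001100.00110101.00111100


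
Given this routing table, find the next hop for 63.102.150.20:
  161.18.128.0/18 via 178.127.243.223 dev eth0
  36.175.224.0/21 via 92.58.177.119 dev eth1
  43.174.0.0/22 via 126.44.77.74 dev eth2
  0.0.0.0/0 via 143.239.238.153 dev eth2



Longest prefix match for 63.102.150.20:
  /18 161.18.128.0: no
  /21 36.175.224.0: no
  /22 43.174.0.0: no
  /0 0.0.0.0: MATCH
Selected: next-hop 143.239.238.153 via eth2 (matched /0)


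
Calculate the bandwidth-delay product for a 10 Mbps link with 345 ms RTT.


BDP = bandwidth * RTT
= 10 Mbps * 345 ms
= 10 * 1e6 * 345 / 1000 bits
= 3450000 bits
= 431250 bytes
= 421.1426 KB
BDP = 3450000 bits (431250 bytes)


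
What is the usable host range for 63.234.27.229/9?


Network: 63.128.0.0
Broadcast: 63.255.255.255
First usable = network + 1
Last usable = broadcast - 1
Range: 63.128.0.1 to 63.255.255.254


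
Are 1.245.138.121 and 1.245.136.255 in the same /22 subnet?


Mask: 255.255.252.0
1.245.138.121 AND mask = 1.245.136.0
1.245.136.255 AND mask = 1.245.136.0
Yes, same subnet (1.245.136.0)


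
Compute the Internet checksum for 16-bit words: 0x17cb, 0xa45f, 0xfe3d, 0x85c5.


Sum all words (with carry folding):
+ 0x17cb = 0x17cb
+ 0xa45f = 0xbc2a
+ 0xfe3d = 0xba68
+ 0x85c5 = 0x402e
One's complement: ~0x402e
Checksum = 0xbfd1


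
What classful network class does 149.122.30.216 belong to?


First octet: 149
Binary: 10010101
10xxxxxx -> Class B (128-191)
Class B, default mask 255.255.0.0 (/16)


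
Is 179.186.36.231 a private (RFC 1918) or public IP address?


RFC 1918 private ranges:
  10.0.0.0/8 (10.0.0.0 - 10.255.255.255)
  172.16.0.0/12 (172.16.0.0 - 172.31.255.255)
  192.168.0.0/16 (192.168.0.0 - 192.168.255.255)
Public (not in any RFC 1918 range)


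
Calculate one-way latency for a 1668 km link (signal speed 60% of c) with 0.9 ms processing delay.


Speed = 0.6 * 3e5 km/s = 180000 km/s
Propagation delay = 1668 / 180000 = 0.0093 s = 9.2667 ms
Processing delay = 0.9 ms
Total one-way latency = 10.1667 ms


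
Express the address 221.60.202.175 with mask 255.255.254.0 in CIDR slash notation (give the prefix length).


Binary: 11111111.11111111.11111110.00000000
Count leading 1s
Prefix: /23


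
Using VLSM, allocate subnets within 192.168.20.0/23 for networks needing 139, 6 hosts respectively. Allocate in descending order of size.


139 hosts -> /24 (254 usable): 192.168.20.0/24
6 hosts -> /29 (6 usable): 192.168.21.0/29
Allocation: 192.168.20.0/24 (139 hosts, 254 usable); 192.168.21.0/29 (6 hosts, 6 usable)


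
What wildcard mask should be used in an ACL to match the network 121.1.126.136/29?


Subnet mask: 255.255.255.248
Wildcard = 255.255.255.255 - subnet mask
255 - 255 = 0
255 - 255 = 0
255 - 255 = 0
255 - 248 = 7
Wildcard: 0.0.0.7


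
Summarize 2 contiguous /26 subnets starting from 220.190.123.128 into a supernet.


Original prefix: /26
Number of subnets: 2 = 2^1
New prefix = 26 - 1 = 25
Supernet: 220.190.123.128/25


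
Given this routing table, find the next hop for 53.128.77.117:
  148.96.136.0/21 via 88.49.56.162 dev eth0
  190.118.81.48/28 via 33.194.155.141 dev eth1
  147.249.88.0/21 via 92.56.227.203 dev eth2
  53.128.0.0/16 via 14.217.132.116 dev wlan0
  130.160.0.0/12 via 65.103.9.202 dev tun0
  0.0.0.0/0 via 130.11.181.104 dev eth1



Longest prefix match for 53.128.77.117:
  /21 148.96.136.0: no
  /28 190.118.81.48: no
  /21 147.249.88.0: no
  /16 53.128.0.0: MATCH
  /12 130.160.0.0: no
  /0 0.0.0.0: MATCH
Selected: next-hop 14.217.132.116 via wlan0 (matched /16)


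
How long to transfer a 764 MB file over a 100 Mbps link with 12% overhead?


Effective throughput = 100 * (1 - 12/100) = 88 Mbps
File size in Mb = 764 * 8 = 6112 Mb
Time = 6112 / 88
Time = 69.4545 seconds


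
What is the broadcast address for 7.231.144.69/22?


Network: 7.231.144.0/22
Host bits = 10
Set all host bits to 1:
Broadcast: 7.231.147.255


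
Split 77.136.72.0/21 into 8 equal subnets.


New prefix = 21 + 3 = 24
Each subnet has 256 addresses
  77.136.72.0/24
  77.136.73.0/24
  77.136.74.0/24
  77.136.75.0/24
  77.136.76.0/24
  77.136.77.0/24
  77.136.78.0/24
  77.136.79.0/24
Subnets: 77.136.72.0/24, 77.136.73.0/24, 77.136.74.0/24, 77.136.75.0/24, 77.136.76.0/24, 77.136.77.0/24, 77.136.78.0/24, 77.136.79.0/24


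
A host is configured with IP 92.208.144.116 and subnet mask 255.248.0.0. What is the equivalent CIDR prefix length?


Binary: 11111111.11111000.00000000.00000000
Count leading 1s
Prefix: /13


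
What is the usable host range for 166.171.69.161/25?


Network: 166.171.69.128
Broadcast: 166.171.69.255
First usable = network + 1
Last usable = broadcast - 1
Range: 166.171.69.129 to 166.171.69.254


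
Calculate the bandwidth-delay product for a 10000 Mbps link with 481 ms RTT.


BDP = bandwidth * RTT
= 10000 Mbps * 481 ms
= 10000 * 1e6 * 481 / 1000 bits
= 4810000000 bits
= 601250000 bytes
= 587158.2031 KB
BDP = 4810000000 bits (601250000 bytes)


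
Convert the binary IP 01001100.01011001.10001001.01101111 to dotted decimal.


01001100 = 76
01011001 = 89
10001001 = 137
01101111 = 111
IP: 76.89.137.111


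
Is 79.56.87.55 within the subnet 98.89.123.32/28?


Subnet network: 98.89.123.32
Test IP AND mask: 79.56.87.48
No, 79.56.87.55 is not in 98.89.123.32/28


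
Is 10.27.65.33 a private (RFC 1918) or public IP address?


RFC 1918 private ranges:
  10.0.0.0/8 (10.0.0.0 - 10.255.255.255)
  172.16.0.0/12 (172.16.0.0 - 172.31.255.255)
  192.168.0.0/16 (192.168.0.0 - 192.168.255.255)
Private (in 10.0.0.0/8)


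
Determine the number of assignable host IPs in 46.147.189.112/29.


Host bits = 32 - 29 = 3
Total addresses = 2^3 = 8
Usable = total - 2 (network and broadcast)
Usable hosts: 6


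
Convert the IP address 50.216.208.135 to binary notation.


50 = 00110010
216 = 11011000
208 = 11010000
135 = 10000111
Binary: 00110010.11011000.11010000.10000111


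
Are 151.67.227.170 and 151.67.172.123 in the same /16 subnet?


Mask: 255.255.0.0
151.67.227.170 AND mask = 151.67.0.0
151.67.172.123 AND mask = 151.67.0.0
Yes, same subnet (151.67.0.0)


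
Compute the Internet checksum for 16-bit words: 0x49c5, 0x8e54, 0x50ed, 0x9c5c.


Sum all words (with carry folding):
+ 0x49c5 = 0x49c5
+ 0x8e54 = 0xd819
+ 0x50ed = 0x2907
+ 0x9c5c = 0xc563
One's complement: ~0xc563
Checksum = 0x3a9c


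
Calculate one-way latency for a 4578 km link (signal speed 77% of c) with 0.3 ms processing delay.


Speed = 0.77 * 3e5 km/s = 231000 km/s
Propagation delay = 4578 / 231000 = 0.0198 s = 19.8182 ms
Processing delay = 0.3 ms
Total one-way latency = 20.1182 ms


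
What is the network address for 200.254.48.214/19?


IP:   11001000.11111110.00110000.11010110
Mask: 11111111.11111111.11100000.00000000
AND operation:
Net:  11001000.11111110.00100000.00000000
Network: 200.254.32.0/19


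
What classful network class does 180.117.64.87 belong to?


First octet: 180
Binary: 10110100
10xxxxxx -> Class B (128-191)
Class B, default mask 255.255.0.0 (/16)


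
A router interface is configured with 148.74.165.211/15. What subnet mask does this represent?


/15 means 15 network bits, 17 host bits
Binary: 11111111111111100000000000000000
Mask: 255.254.0.0


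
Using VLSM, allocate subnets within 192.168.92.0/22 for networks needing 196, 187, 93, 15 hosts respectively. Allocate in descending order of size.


196 hosts -> /24 (254 usable): 192.168.92.0/24
187 hosts -> /24 (254 usable): 192.168.93.0/24
93 hosts -> /25 (126 usable): 192.168.94.0/25
15 hosts -> /27 (30 usable): 192.168.94.128/27
Allocation: 192.168.92.0/24 (196 hosts, 254 usable); 192.168.93.0/24 (187 hosts, 254 usable); 192.168.94.0/25 (93 hosts, 126 usable); 192.168.94.128/27 (15 hosts, 30 usable)


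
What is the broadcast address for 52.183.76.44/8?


Network: 52.0.0.0/8
Host bits = 24
Set all host bits to 1:
Broadcast: 52.255.255.255


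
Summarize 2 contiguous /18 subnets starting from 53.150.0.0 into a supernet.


Original prefix: /18
Number of subnets: 2 = 2^1
New prefix = 18 - 1 = 17
Supernet: 53.150.0.0/17


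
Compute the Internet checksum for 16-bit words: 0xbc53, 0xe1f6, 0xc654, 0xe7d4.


Sum all words (with carry folding):
+ 0xbc53 = 0xbc53
+ 0xe1f6 = 0x9e4a
+ 0xc654 = 0x649f
+ 0xe7d4 = 0x4c74
One's complement: ~0x4c74
Checksum = 0xb38b


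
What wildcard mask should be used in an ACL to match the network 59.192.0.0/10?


Subnet mask: 255.192.0.0
Wildcard = 255.255.255.255 - subnet mask
255 - 255 = 0
255 - 192 = 63
255 - 0 = 255
255 - 0 = 255
Wildcard: 0.63.255.255


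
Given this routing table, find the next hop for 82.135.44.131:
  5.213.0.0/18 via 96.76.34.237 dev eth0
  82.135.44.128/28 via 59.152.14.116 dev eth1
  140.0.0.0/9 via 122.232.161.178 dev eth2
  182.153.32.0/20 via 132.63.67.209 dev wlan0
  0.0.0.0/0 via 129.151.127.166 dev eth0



Longest prefix match for 82.135.44.131:
  /18 5.213.0.0: no
  /28 82.135.44.128: MATCH
  /9 140.0.0.0: no
  /20 182.153.32.0: no
  /0 0.0.0.0: MATCH
Selected: next-hop 59.152.14.116 via eth1 (matched /28)


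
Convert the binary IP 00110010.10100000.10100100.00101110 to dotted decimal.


00110010 = 50
10100000 = 160
10100100 = 164
00101110 = 46
IP: 50.160.164.46


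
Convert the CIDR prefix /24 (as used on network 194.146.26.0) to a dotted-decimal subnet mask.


/24 means 24 network bits, 8 host bits
Binary: 11111111111111111111111100000000
Mask: 255.255.255.0


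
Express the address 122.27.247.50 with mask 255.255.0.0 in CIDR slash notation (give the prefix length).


Binary: 11111111.11111111.00000000.00000000
Count leading 1s
Prefix: /16


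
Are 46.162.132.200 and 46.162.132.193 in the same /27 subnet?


Mask: 255.255.255.224
46.162.132.200 AND mask = 46.162.132.192
46.162.132.193 AND mask = 46.162.132.192
Yes, same subnet (46.162.132.192)


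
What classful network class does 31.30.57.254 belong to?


First octet: 31
Binary: 00011111
0xxxxxxx -> Class A (1-126)
Class A, default mask 255.0.0.0 (/8)


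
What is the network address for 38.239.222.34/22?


IP:   00100110.11101111.11011110.00100010
Mask: 11111111.11111111.11111100.00000000
AND operation:
Net:  00100110.11101111.11011100.00000000
Network: 38.239.220.0/22


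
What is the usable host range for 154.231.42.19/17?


Network: 154.231.0.0
Broadcast: 154.231.127.255
First usable = network + 1
Last usable = broadcast - 1
Range: 154.231.0.1 to 154.231.127.254


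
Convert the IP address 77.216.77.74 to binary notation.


77 = 01001101
216 = 11011000
77 = 01001101
74 = 01001010
Binary: 01001101.11011000.01001101.01001010


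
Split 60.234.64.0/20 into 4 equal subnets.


New prefix = 20 + 2 = 22
Each subnet has 1024 addresses
  60.234.64.0/22
  60.234.68.0/22
  60.234.72.0/22
  60.234.76.0/22
Subnets: 60.234.64.0/22, 60.234.68.0/22, 60.234.72.0/22, 60.234.76.0/22


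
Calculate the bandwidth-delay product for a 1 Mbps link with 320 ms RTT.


BDP = bandwidth * RTT
= 1 Mbps * 320 ms
= 1 * 1e6 * 320 / 1000 bits
= 320000 bits
= 40000 bytes
= 39.0625 KB
BDP = 320000 bits (40000 bytes)


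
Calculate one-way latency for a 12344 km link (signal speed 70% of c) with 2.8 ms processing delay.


Speed = 0.7 * 3e5 km/s = 210000 km/s
Propagation delay = 12344 / 210000 = 0.0588 s = 58.781 ms
Processing delay = 2.8 ms
Total one-way latency = 61.581 ms


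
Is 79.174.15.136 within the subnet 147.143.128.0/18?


Subnet network: 147.143.128.0
Test IP AND mask: 79.174.0.0
No, 79.174.15.136 is not in 147.143.128.0/18


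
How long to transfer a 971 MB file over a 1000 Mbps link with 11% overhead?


Effective throughput = 1000 * (1 - 11/100) = 890 Mbps
File size in Mb = 971 * 8 = 7768 Mb
Time = 7768 / 890
Time = 8.7281 seconds


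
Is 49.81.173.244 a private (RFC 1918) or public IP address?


RFC 1918 private ranges:
  10.0.0.0/8 (10.0.0.0 - 10.255.255.255)
  172.16.0.0/12 (172.16.0.0 - 172.31.255.255)
  192.168.0.0/16 (192.168.0.0 - 192.168.255.255)
Public (not in any RFC 1918 range)


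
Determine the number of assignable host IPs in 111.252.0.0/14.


Host bits = 32 - 14 = 18
Total addresses = 2^18 = 262144
Usable = total - 2 (network and broadcast)
Usable hosts: 262142


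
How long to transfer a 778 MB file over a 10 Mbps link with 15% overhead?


Effective throughput = 10 * (1 - 15/100) = 8.5 Mbps
File size in Mb = 778 * 8 = 6224 Mb
Time = 6224 / 8.5
Time = 732.2353 seconds


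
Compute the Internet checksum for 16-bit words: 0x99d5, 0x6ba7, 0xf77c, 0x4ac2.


Sum all words (with carry folding):
+ 0x99d5 = 0x99d5
+ 0x6ba7 = 0x057d
+ 0xf77c = 0xfcf9
+ 0x4ac2 = 0x47bc
One's complement: ~0x47bc
Checksum = 0xb843


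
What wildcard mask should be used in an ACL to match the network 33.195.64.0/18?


Subnet mask: 255.255.192.0
Wildcard = 255.255.255.255 - subnet mask
255 - 255 = 0
255 - 255 = 0
255 - 192 = 63
255 - 0 = 255
Wildcard: 0.0.63.255


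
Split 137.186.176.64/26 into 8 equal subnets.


New prefix = 26 + 3 = 29
Each subnet has 8 addresses
  137.186.176.64/29
  137.186.176.72/29
  137.186.176.80/29
  137.186.176.88/29
  137.186.176.96/29
  137.186.176.104/29
  137.186.176.112/29
  137.186.176.120/29
Subnets: 137.186.176.64/29, 137.186.176.72/29, 137.186.176.80/29, 137.186.176.88/29, 137.186.176.96/29, 137.186.176.104/29, 137.186.176.112/29, 137.186.176.120/29


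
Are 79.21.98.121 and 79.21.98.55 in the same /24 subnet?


Mask: 255.255.255.0
79.21.98.121 AND mask = 79.21.98.0
79.21.98.55 AND mask = 79.21.98.0
Yes, same subnet (79.21.98.0)


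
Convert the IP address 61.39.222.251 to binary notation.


61 = 00111101
39 = 00100111
222 = 11011110
251 = 11111011
Binary: 00111101.00100111.11011110.11111011


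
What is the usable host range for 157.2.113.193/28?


Network: 157.2.113.192
Broadcast: 157.2.113.207
First usable = network + 1
Last usable = broadcast - 1
Range: 157.2.113.193 to 157.2.113.206


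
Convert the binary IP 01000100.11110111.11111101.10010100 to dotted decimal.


01000100 = 68
11110111 = 247
11111101 = 253
10010100 = 148
IP: 68.247.253.148


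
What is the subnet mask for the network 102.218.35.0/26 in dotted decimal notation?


/26 means 26 network bits, 6 host bits
Binary: 11111111111111111111111111000000
Mask: 255.255.255.192


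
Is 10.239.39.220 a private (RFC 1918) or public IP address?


RFC 1918 private ranges:
  10.0.0.0/8 (10.0.0.0 - 10.255.255.255)
  172.16.0.0/12 (172.16.0.0 - 172.31.255.255)
  192.168.0.0/16 (192.168.0.0 - 192.168.255.255)
Private (in 10.0.0.0/8)


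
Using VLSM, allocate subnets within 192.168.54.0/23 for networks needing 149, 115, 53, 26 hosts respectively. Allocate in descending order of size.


149 hosts -> /24 (254 usable): 192.168.54.0/24
115 hosts -> /25 (126 usable): 192.168.55.0/25
53 hosts -> /26 (62 usable): 192.168.55.128/26
26 hosts -> /27 (30 usable): 192.168.55.192/27
Allocation: 192.168.54.0/24 (149 hosts, 254 usable); 192.168.55.0/25 (115 hosts, 126 usable); 192.168.55.128/26 (53 hosts, 62 usable); 192.168.55.192/27 (26 hosts, 30 usable)


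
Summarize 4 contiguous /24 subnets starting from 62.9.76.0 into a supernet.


Original prefix: /24
Number of subnets: 4 = 2^2
New prefix = 24 - 2 = 22
Supernet: 62.9.76.0/22


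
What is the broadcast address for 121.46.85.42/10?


Network: 121.0.0.0/10
Host bits = 22
Set all host bits to 1:
Broadcast: 121.63.255.255


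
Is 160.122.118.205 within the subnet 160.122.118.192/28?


Subnet network: 160.122.118.192
Test IP AND mask: 160.122.118.192
Yes, 160.122.118.205 is in 160.122.118.192/28


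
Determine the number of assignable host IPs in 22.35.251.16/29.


Host bits = 32 - 29 = 3
Total addresses = 2^3 = 8
Usable = total - 2 (network and broadcast)
Usable hosts: 6


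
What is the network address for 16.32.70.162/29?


IP:   00010000.00100000.01000110.10100010
Mask: 11111111.11111111.11111111.11111000
AND operation:
Net:  00010000.00100000.01000110.10100000
Network: 16.32.70.160/29


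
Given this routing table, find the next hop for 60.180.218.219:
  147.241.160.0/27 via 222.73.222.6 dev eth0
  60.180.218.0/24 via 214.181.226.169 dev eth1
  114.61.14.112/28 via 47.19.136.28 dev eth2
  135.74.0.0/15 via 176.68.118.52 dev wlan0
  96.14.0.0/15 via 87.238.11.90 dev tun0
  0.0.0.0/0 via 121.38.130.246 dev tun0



Longest prefix match for 60.180.218.219:
  /27 147.241.160.0: no
  /24 60.180.218.0: MATCH
  /28 114.61.14.112: no
  /15 135.74.0.0: no
  /15 96.14.0.0: no
  /0 0.0.0.0: MATCH
Selected: next-hop 214.181.226.169 via eth1 (matched /24)


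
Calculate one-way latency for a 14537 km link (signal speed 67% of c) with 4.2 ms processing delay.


Speed = 0.67 * 3e5 km/s = 201000 km/s
Propagation delay = 14537 / 201000 = 0.0723 s = 72.3234 ms
Processing delay = 4.2 ms
Total one-way latency = 76.5234 ms


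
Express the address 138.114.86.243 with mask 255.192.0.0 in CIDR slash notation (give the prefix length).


Binary: 11111111.11000000.00000000.00000000
Count leading 1s
Prefix: /10


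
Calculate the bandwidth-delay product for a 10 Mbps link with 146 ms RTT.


BDP = bandwidth * RTT
= 10 Mbps * 146 ms
= 10 * 1e6 * 146 / 1000 bits
= 1460000 bits
= 182500 bytes
= 178.2227 KB
BDP = 1460000 bits (182500 bytes)


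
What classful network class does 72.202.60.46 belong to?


First octet: 72
Binary: 01001000
0xxxxxxx -> Class A (1-126)
Class A, default mask 255.0.0.0 (/8)


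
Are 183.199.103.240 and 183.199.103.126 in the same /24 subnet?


Mask: 255.255.255.0
183.199.103.240 AND mask = 183.199.103.0
183.199.103.126 AND mask = 183.199.103.0
Yes, same subnet (183.199.103.0)


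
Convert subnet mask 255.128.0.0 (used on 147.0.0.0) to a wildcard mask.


Subnet mask: 255.128.0.0
Wildcard = 255.255.255.255 - subnet mask
255 - 255 = 0
255 - 128 = 127
255 - 0 = 255
255 - 0 = 255
Wildcard: 0.127.255.255


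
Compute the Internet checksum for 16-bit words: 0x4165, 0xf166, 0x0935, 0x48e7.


Sum all words (with carry folding):
+ 0x4165 = 0x4165
+ 0xf166 = 0x32cc
+ 0x0935 = 0x3c01
+ 0x48e7 = 0x84e8
One's complement: ~0x84e8
Checksum = 0x7b17


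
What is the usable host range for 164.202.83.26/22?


Network: 164.202.80.0
Broadcast: 164.202.83.255
First usable = network + 1
Last usable = broadcast - 1
Range: 164.202.80.1 to 164.202.83.254


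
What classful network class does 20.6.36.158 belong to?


First octet: 20
Binary: 00010100
0xxxxxxx -> Class A (1-126)
Class A, default mask 255.0.0.0 (/8)


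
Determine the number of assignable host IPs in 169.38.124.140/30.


Host bits = 32 - 30 = 2
Total addresses = 2^2 = 4
Usable = total - 2 (network and broadcast)
Usable hosts: 2


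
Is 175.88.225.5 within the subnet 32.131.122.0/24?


Subnet network: 32.131.122.0
Test IP AND mask: 175.88.225.0
No, 175.88.225.5 is not in 32.131.122.0/24


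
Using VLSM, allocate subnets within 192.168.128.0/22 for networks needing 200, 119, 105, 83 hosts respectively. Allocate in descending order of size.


200 hosts -> /24 (254 usable): 192.168.128.0/24
119 hosts -> /25 (126 usable): 192.168.129.0/25
105 hosts -> /25 (126 usable): 192.168.129.128/25
83 hosts -> /25 (126 usable): 192.168.130.0/25
Allocation: 192.168.128.0/24 (200 hosts, 254 usable); 192.168.129.0/25 (119 hosts, 126 usable); 192.168.129.128/25 (105 hosts, 126 usable); 192.168.130.0/25 (83 hosts, 126 usable)


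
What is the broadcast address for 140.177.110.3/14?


Network: 140.176.0.0/14
Host bits = 18
Set all host bits to 1:
Broadcast: 140.179.255.255


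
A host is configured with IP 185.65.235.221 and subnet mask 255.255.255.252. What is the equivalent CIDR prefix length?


Binary: 11111111.11111111.11111111.11111100
Count leading 1s
Prefix: /30


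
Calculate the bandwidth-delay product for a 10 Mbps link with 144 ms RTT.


BDP = bandwidth * RTT
= 10 Mbps * 144 ms
= 10 * 1e6 * 144 / 1000 bits
= 1440000 bits
= 180000 bytes
= 175.7812 KB
BDP = 1440000 bits (180000 bytes)


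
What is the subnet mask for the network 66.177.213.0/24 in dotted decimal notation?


/24 means 24 network bits, 8 host bits
Binary: 11111111111111111111111100000000
Mask: 255.255.255.0


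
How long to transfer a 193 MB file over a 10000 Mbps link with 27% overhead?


Effective throughput = 10000 * (1 - 27/100) = 7300 Mbps
File size in Mb = 193 * 8 = 1544 Mb
Time = 1544 / 7300
Time = 0.2115 seconds


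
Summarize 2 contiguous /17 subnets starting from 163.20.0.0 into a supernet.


Original prefix: /17
Number of subnets: 2 = 2^1
New prefix = 17 - 1 = 16
Supernet: 163.20.0.0/16


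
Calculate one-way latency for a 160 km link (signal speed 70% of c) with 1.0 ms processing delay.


Speed = 0.7 * 3e5 km/s = 210000 km/s
Propagation delay = 160 / 210000 = 0.0008 s = 0.7619 ms
Processing delay = 1.0 ms
Total one-way latency = 1.7619 ms


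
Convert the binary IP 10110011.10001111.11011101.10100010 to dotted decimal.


10110011 = 179
10001111 = 143
11011101 = 221
10100010 = 162
IP: 179.143.221.162


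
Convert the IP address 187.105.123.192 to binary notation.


187 = 10111011
105 = 01101001
123 = 01111011
192 = 11000000
Binary: 10111011.01101001.01111011.11000000


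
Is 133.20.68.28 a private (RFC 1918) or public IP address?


RFC 1918 private ranges:
  10.0.0.0/8 (10.0.0.0 - 10.255.255.255)
  172.16.0.0/12 (172.16.0.0 - 172.31.255.255)
  192.168.0.0/16 (192.168.0.0 - 192.168.255.255)
Public (not in any RFC 1918 range)


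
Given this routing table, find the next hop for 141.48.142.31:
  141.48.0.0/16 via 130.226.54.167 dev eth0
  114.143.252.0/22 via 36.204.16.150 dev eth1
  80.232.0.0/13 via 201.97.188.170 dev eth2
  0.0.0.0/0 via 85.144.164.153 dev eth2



Longest prefix match for 141.48.142.31:
  /16 141.48.0.0: MATCH
  /22 114.143.252.0: no
  /13 80.232.0.0: no
  /0 0.0.0.0: MATCH
Selected: next-hop 130.226.54.167 via eth0 (matched /16)


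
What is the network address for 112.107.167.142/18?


IP:   01110000.01101011.10100111.10001110
Mask: 11111111.11111111.11000000.00000000
AND operation:
Net:  01110000.01101011.10000000.00000000
Network: 112.107.128.0/18


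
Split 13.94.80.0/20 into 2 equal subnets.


New prefix = 20 + 1 = 21
Each subnet has 2048 addresses
  13.94.80.0/21
  13.94.88.0/21
Subnets: 13.94.80.0/21, 13.94.88.0/21


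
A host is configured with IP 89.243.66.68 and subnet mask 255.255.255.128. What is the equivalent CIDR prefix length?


Binary: 11111111.11111111.11111111.10000000
Count leading 1s
Prefix: /25


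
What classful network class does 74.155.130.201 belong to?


First octet: 74
Binary: 01001010
0xxxxxxx -> Class A (1-126)
Class A, default mask 255.0.0.0 (/8)


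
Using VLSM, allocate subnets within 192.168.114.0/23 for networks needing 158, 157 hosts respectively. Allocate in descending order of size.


158 hosts -> /24 (254 usable): 192.168.114.0/24
157 hosts -> /24 (254 usable): 192.168.115.0/24
Allocation: 192.168.114.0/24 (158 hosts, 254 usable); 192.168.115.0/24 (157 hosts, 254 usable)


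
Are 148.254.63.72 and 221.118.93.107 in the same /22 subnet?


Mask: 255.255.252.0
148.254.63.72 AND mask = 148.254.60.0
221.118.93.107 AND mask = 221.118.92.0
No, different subnets (148.254.60.0 vs 221.118.92.0)


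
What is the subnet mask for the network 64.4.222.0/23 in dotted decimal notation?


/23 means 23 network bits, 9 host bits
Binary: 11111111111111111111111000000000
Mask: 255.255.254.0


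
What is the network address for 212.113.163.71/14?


IP:   11010100.01110001.10100011.01000111
Mask: 11111111.11111100.00000000.00000000
AND operation:
Net:  11010100.01110000.00000000.00000000
Network: 212.112.0.0/14


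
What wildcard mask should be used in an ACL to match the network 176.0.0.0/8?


Subnet mask: 255.0.0.0
Wildcard = 255.255.255.255 - subnet mask
255 - 255 = 0
255 - 0 = 255
255 - 0 = 255
255 - 0 = 255
Wildcard: 0.255.255.255


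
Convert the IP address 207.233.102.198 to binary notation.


207 = 11001111
233 = 11101001
102 = 01100110
198 = 11000110
Binary: 11001111.11101001.01100110.11000110


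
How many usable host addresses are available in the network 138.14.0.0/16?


Host bits = 32 - 16 = 16
Total addresses = 2^16 = 65536
Usable = total - 2 (network and broadcast)
Usable hosts: 65534


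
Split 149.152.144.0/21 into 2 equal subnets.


New prefix = 21 + 1 = 22
Each subnet has 1024 addresses
  149.152.144.0/22
  149.152.148.0/22
Subnets: 149.152.144.0/22, 149.152.148.0/22


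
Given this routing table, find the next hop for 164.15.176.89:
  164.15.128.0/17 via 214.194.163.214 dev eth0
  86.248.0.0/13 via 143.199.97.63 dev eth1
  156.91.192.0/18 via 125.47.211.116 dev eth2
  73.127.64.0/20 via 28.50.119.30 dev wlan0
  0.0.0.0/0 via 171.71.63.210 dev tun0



Longest prefix match for 164.15.176.89:
  /17 164.15.128.0: MATCH
  /13 86.248.0.0: no
  /18 156.91.192.0: no
  /20 73.127.64.0: no
  /0 0.0.0.0: MATCH
Selected: next-hop 214.194.163.214 via eth0 (matched /17)


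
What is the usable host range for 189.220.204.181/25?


Network: 189.220.204.128
Broadcast: 189.220.204.255
First usable = network + 1
Last usable = broadcast - 1
Range: 189.220.204.129 to 189.220.204.254


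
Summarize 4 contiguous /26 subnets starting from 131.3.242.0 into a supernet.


Original prefix: /26
Number of subnets: 4 = 2^2
New prefix = 26 - 2 = 24
Supernet: 131.3.242.0/24


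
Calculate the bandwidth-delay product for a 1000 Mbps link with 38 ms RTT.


BDP = bandwidth * RTT
= 1000 Mbps * 38 ms
= 1000 * 1e6 * 38 / 1000 bits
= 38000000 bits
= 4750000 bytes
= 4638.6719 KB
BDP = 38000000 bits (4750000 bytes)


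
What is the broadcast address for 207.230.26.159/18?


Network: 207.230.0.0/18
Host bits = 14
Set all host bits to 1:
Broadcast: 207.230.63.255


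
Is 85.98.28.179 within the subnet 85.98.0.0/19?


Subnet network: 85.98.0.0
Test IP AND mask: 85.98.0.0
Yes, 85.98.28.179 is in 85.98.0.0/19


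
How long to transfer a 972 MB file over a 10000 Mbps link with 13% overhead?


Effective throughput = 10000 * (1 - 13/100) = 8700 Mbps
File size in Mb = 972 * 8 = 7776 Mb
Time = 7776 / 8700
Time = 0.8938 seconds


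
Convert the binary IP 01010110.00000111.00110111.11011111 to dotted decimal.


01010110 = 86
00000111 = 7
00110111 = 55
11011111 = 223
IP: 86.7.55.223


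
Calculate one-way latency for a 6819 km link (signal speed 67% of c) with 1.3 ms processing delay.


Speed = 0.67 * 3e5 km/s = 201000 km/s
Propagation delay = 6819 / 201000 = 0.0339 s = 33.9254 ms
Processing delay = 1.3 ms
Total one-way latency = 35.2254 ms


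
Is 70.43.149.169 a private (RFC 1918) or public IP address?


RFC 1918 private ranges:
  10.0.0.0/8 (10.0.0.0 - 10.255.255.255)
  172.16.0.0/12 (172.16.0.0 - 172.31.255.255)
  192.168.0.0/16 (192.168.0.0 - 192.168.255.255)
Public (not in any RFC 1918 range)


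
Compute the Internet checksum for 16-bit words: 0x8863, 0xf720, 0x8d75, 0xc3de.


Sum all words (with carry folding):
+ 0x8863 = 0x8863
+ 0xf720 = 0x7f84
+ 0x8d75 = 0x0cfa
+ 0xc3de = 0xd0d8
One's complement: ~0xd0d8
Checksum = 0x2f27


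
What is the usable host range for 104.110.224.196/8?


Network: 104.0.0.0
Broadcast: 104.255.255.255
First usable = network + 1
Last usable = broadcast - 1
Range: 104.0.0.1 to 104.255.255.254


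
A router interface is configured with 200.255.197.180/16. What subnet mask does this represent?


/16 means 16 network bits, 16 host bits
Binary: 11111111111111110000000000000000
Mask: 255.255.0.0


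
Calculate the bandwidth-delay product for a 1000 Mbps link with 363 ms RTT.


BDP = bandwidth * RTT
= 1000 Mbps * 363 ms
= 1000 * 1e6 * 363 / 1000 bits
= 363000000 bits
= 45375000 bytes
= 44311.5234 KB
BDP = 363000000 bits (45375000 bytes)


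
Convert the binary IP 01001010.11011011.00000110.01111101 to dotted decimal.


01001010 = 74
11011011 = 219
00000110 = 6
01111101 = 125
IP: 74.219.6.125


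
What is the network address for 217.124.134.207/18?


IP:   11011001.01111100.10000110.11001111
Mask: 11111111.11111111.11000000.00000000
AND operation:
Net:  11011001.01111100.10000000.00000000
Network: 217.124.128.0/18


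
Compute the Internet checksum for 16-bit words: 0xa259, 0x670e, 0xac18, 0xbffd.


Sum all words (with carry folding):
+ 0xa259 = 0xa259
+ 0x670e = 0x0968
+ 0xac18 = 0xb580
+ 0xbffd = 0x757e
One's complement: ~0x757e
Checksum = 0x8a81


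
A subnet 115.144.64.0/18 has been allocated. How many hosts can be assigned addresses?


Host bits = 32 - 18 = 14
Total addresses = 2^14 = 16384
Usable = total - 2 (network and broadcast)
Usable hosts: 16382


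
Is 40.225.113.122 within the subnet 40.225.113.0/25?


Subnet network: 40.225.113.0
Test IP AND mask: 40.225.113.0
Yes, 40.225.113.122 is in 40.225.113.0/25


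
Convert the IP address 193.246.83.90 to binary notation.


193 = 11000001
246 = 11110110
83 = 01010011
90 = 01011010
Binary: 11000001.11110110.01010011.01011010


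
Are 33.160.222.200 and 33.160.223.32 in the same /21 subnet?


Mask: 255.255.248.0
33.160.222.200 AND mask = 33.160.216.0
33.160.223.32 AND mask = 33.160.216.0
Yes, same subnet (33.160.216.0)


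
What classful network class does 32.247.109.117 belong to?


First octet: 32
Binary: 00100000
0xxxxxxx -> Class A (1-126)
Class A, default mask 255.0.0.0 (/8)


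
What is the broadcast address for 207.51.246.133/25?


Network: 207.51.246.128/25
Host bits = 7
Set all host bits to 1:
Broadcast: 207.51.246.255


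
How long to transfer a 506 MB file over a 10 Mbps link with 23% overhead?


Effective throughput = 10 * (1 - 23/100) = 7.7 Mbps
File size in Mb = 506 * 8 = 4048 Mb
Time = 4048 / 7.7
Time = 525.7143 seconds


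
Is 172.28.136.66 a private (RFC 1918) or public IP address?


RFC 1918 private ranges:
  10.0.0.0/8 (10.0.0.0 - 10.255.255.255)
  172.16.0.0/12 (172.16.0.0 - 172.31.255.255)
  192.168.0.0/16 (192.168.0.0 - 192.168.255.255)
Private (in 172.16.0.0/12)


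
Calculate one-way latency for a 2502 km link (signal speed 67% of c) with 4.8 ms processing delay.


Speed = 0.67 * 3e5 km/s = 201000 km/s
Propagation delay = 2502 / 201000 = 0.0124 s = 12.4478 ms
Processing delay = 4.8 ms
Total one-way latency = 17.2478 ms


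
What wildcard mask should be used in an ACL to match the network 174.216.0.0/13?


Subnet mask: 255.248.0.0
Wildcard = 255.255.255.255 - subnet mask
255 - 255 = 0
255 - 248 = 7
255 - 0 = 255
255 - 0 = 255
Wildcard: 0.7.255.255


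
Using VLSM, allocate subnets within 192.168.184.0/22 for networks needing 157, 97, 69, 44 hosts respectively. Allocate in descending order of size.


157 hosts -> /24 (254 usable): 192.168.184.0/24
97 hosts -> /25 (126 usable): 192.168.185.0/25
69 hosts -> /25 (126 usable): 192.168.185.128/25
44 hosts -> /26 (62 usable): 192.168.186.0/26
Allocation: 192.168.184.0/24 (157 hosts, 254 usable); 192.168.185.0/25 (97 hosts, 126 usable); 192.168.185.128/25 (69 hosts, 126 usable); 192.168.186.0/26 (44 hosts, 62 usable)


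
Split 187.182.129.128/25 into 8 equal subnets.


New prefix = 25 + 3 = 28
Each subnet has 16 addresses
  187.182.129.128/28
  187.182.129.144/28
  187.182.129.160/28
  187.182.129.176/28
  187.182.129.192/28
  187.182.129.208/28
  187.182.129.224/28
  187.182.129.240/28
Subnets: 187.182.129.128/28, 187.182.129.144/28, 187.182.129.160/28, 187.182.129.176/28, 187.182.129.192/28, 187.182.129.208/28, 187.182.129.224/28, 187.182.129.240/28


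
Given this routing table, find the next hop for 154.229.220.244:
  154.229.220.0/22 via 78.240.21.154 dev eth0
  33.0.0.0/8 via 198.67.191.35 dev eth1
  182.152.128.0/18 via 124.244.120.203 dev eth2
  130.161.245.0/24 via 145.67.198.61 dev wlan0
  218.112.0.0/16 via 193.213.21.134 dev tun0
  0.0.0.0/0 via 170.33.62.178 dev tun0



Longest prefix match for 154.229.220.244:
  /22 154.229.220.0: MATCH
  /8 33.0.0.0: no
  /18 182.152.128.0: no
  /24 130.161.245.0: no
  /16 218.112.0.0: no
  /0 0.0.0.0: MATCH
Selected: next-hop 78.240.21.154 via eth0 (matched /22)


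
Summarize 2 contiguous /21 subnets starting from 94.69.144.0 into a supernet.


Original prefix: /21
Number of subnets: 2 = 2^1
New prefix = 21 - 1 = 20
Supernet: 94.69.144.0/20


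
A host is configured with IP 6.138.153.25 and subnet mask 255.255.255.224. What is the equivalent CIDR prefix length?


Binary: 11111111.11111111.11111111.11100000
Count leading 1s
Prefix: /27


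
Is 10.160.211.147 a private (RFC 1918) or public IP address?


RFC 1918 private ranges:
  10.0.0.0/8 (10.0.0.0 - 10.255.255.255)
  172.16.0.0/12 (172.16.0.0 - 172.31.255.255)
  192.168.0.0/16 (192.168.0.0 - 192.168.255.255)
Private (in 10.0.0.0/8)


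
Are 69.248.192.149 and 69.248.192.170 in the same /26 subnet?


Mask: 255.255.255.192
69.248.192.149 AND mask = 69.248.192.128
69.248.192.170 AND mask = 69.248.192.128
Yes, same subnet (69.248.192.128)


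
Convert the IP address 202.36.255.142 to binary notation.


202 = 11001010
36 = 00100100
255 = 11111111
142 = 10001110
Binary: 11001010.00100100.11111111.10001110


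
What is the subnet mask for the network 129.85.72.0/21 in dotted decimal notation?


/21 means 21 network bits, 11 host bits
Binary: 11111111111111111111100000000000
Mask: 255.255.248.0


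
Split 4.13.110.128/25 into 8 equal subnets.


New prefix = 25 + 3 = 28
Each subnet has 16 addresses
  4.13.110.128/28
  4.13.110.144/28
  4.13.110.160/28
  4.13.110.176/28
  4.13.110.192/28
  4.13.110.208/28
  4.13.110.224/28
  4.13.110.240/28
Subnets: 4.13.110.128/28, 4.13.110.144/28, 4.13.110.160/28, 4.13.110.176/28, 4.13.110.192/28, 4.13.110.208/28, 4.13.110.224/28, 4.13.110.240/28


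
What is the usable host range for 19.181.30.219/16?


Network: 19.181.0.0
Broadcast: 19.181.255.255
First usable = network + 1
Last usable = broadcast - 1
Range: 19.181.0.1 to 19.181.255.254


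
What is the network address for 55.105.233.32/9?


IP:   00110111.01101001.11101001.00100000
Mask: 11111111.10000000.00000000.00000000
AND operation:
Net:  00110111.00000000.00000000.00000000
Network: 55.0.0.0/9


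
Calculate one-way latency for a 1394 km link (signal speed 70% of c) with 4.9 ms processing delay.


Speed = 0.7 * 3e5 km/s = 210000 km/s
Propagation delay = 1394 / 210000 = 0.0066 s = 6.6381 ms
Processing delay = 4.9 ms
Total one-way latency = 11.5381 ms


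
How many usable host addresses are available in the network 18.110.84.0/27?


Host bits = 32 - 27 = 5
Total addresses = 2^5 = 32
Usable = total - 2 (network and broadcast)
Usable hosts: 30


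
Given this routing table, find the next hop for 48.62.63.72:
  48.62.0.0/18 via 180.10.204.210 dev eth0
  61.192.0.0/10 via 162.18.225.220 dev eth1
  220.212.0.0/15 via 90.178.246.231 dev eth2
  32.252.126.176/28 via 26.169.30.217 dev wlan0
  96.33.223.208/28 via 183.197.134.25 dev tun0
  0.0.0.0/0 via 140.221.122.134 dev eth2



Longest prefix match for 48.62.63.72:
  /18 48.62.0.0: MATCH
  /10 61.192.0.0: no
  /15 220.212.0.0: no
  /28 32.252.126.176: no
  /28 96.33.223.208: no
  /0 0.0.0.0: MATCH
Selected: next-hop 180.10.204.210 via eth0 (matched /18)


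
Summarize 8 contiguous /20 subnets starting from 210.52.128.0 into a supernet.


Original prefix: /20
Number of subnets: 8 = 2^3
New prefix = 20 - 3 = 17
Supernet: 210.52.128.0/17


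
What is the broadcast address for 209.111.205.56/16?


Network: 209.111.0.0/16
Host bits = 16
Set all host bits to 1:
Broadcast: 209.111.255.255


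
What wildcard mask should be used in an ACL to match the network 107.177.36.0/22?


Subnet mask: 255.255.252.0
Wildcard = 255.255.255.255 - subnet mask
255 - 255 = 0
255 - 255 = 0
255 - 252 = 3
255 - 0 = 255
Wildcard: 0.0.3.255


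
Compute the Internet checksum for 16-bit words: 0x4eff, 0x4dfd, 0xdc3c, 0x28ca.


Sum all words (with carry folding):
+ 0x4eff = 0x4eff
+ 0x4dfd = 0x9cfc
+ 0xdc3c = 0x7939
+ 0x28ca = 0xa203
One's complement: ~0xa203
Checksum = 0x5dfc


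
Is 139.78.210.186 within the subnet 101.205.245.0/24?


Subnet network: 101.205.245.0
Test IP AND mask: 139.78.210.0
No, 139.78.210.186 is not in 101.205.245.0/24


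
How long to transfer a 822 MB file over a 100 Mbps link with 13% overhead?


Effective throughput = 100 * (1 - 13/100) = 87 Mbps
File size in Mb = 822 * 8 = 6576 Mb
Time = 6576 / 87
Time = 75.5862 seconds


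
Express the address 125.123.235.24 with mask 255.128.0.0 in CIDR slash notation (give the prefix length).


Binary: 11111111.10000000.00000000.00000000
Count leading 1s
Prefix: /9


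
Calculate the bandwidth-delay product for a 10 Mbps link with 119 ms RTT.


BDP = bandwidth * RTT
= 10 Mbps * 119 ms
= 10 * 1e6 * 119 / 1000 bits
= 1190000 bits
= 148750 bytes
= 145.2637 KB
BDP = 1190000 bits (148750 bytes)


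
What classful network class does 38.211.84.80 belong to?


First octet: 38
Binary: 00100110
0xxxxxxx -> Class A (1-126)
Class A, default mask 255.0.0.0 (/8)
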